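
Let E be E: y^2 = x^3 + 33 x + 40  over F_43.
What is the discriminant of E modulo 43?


4 a^3 + 27 b^2 = 4*33^3 + 27*40^2 = 143748 + 43200 = 186948
Delta = -16 * (186948) = -2991168
Delta mod 43 = 41

Delta = 41 (mod 43)


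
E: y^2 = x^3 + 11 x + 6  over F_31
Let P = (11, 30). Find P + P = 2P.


Doubling: s = (3 x1^2 + a) / (2 y1)
s = (3*11^2 + 11) / (2*30) mod 31 = 30
x3 = s^2 - 2 x1 mod 31 = 30^2 - 2*11 = 10
y3 = s (x1 - x3) - y1 mod 31 = 30 * (11 - 10) - 30 = 0

2P = (10, 0)


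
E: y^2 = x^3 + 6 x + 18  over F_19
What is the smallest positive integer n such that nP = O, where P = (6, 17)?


Compute successive multiples of P until we hit O:
  1P = (6, 17)
  2P = (7, 2)
  3P = (3, 14)
  4P = (11, 16)
  5P = (18, 12)
  6P = (18, 7)
  7P = (11, 3)
  8P = (3, 5)
  ... (continuing to 11P)
  11P = O

ord(P) = 11


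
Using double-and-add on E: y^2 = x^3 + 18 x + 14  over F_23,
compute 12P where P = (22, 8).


k = 12 = 1100_2 (binary, LSB first: 0011)
Double-and-add from P = (22, 8):
  bit 0 = 0: acc unchanged = O
  bit 1 = 0: acc unchanged = O
  bit 2 = 1: acc = O + (2, 9) = (2, 9)
  bit 3 = 1: acc = (2, 9) + (9, 10) = (20, 18)

12P = (20, 18)


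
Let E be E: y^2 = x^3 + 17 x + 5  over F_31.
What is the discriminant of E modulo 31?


4 a^3 + 27 b^2 = 4*17^3 + 27*5^2 = 19652 + 675 = 20327
Delta = -16 * (20327) = -325232
Delta mod 31 = 20

Delta = 20 (mod 31)


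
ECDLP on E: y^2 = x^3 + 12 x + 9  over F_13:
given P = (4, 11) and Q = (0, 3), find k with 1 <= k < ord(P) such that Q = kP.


Enumerate multiples of P until we hit Q = (0, 3):
  1P = (4, 11)
  2P = (9, 12)
  3P = (12, 3)
  4P = (11, 9)
  5P = (1, 3)
  6P = (5, 8)
  7P = (0, 3)
Match found at i = 7.

k = 7


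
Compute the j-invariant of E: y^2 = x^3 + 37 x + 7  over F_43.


Delta = -16(4 a^3 + 27 b^2) mod 43 = 9
-1728 * (4 a)^3 = -1728 * (4*37)^3 mod 43 = 39
j = 39 * 9^(-1) mod 43 = 33

j = 33 (mod 43)


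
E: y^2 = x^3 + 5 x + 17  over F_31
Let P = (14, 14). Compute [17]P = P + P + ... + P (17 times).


k = 17 = 10001_2 (binary, LSB first: 10001)
Double-and-add from P = (14, 14):
  bit 0 = 1: acc = O + (14, 14) = (14, 14)
  bit 1 = 0: acc unchanged = (14, 14)
  bit 2 = 0: acc unchanged = (14, 14)
  bit 3 = 0: acc unchanged = (14, 14)
  bit 4 = 1: acc = (14, 14) + (16, 16) = (2, 29)

17P = (2, 29)


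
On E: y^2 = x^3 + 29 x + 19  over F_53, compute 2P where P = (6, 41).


Doubling: s = (3 x1^2 + a) / (2 y1)
s = (3*6^2 + 29) / (2*41) mod 53 = 23
x3 = s^2 - 2 x1 mod 53 = 23^2 - 2*6 = 40
y3 = s (x1 - x3) - y1 mod 53 = 23 * (6 - 40) - 41 = 25

2P = (40, 25)


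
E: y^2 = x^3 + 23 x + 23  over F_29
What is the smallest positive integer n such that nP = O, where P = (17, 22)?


Compute successive multiples of P until we hit O:
  1P = (17, 22)
  2P = (0, 20)
  3P = (8, 20)
  4P = (13, 24)
  5P = (21, 9)
  6P = (7, 18)
  7P = (4, 18)
  8P = (28, 17)
  ... (continuing to 22P)
  22P = O

ord(P) = 22


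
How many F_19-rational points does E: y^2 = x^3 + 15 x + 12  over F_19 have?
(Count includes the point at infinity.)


For each x in F_19, count y with y^2 = x^3 + 15 x + 12 mod 19:
  x = 1: RHS = 9, y in [3, 16]  -> 2 point(s)
  x = 7: RHS = 4, y in [2, 17]  -> 2 point(s)
  x = 8: RHS = 17, y in [6, 13]  -> 2 point(s)
  x = 11: RHS = 7, y in [8, 11]  -> 2 point(s)
  x = 12: RHS = 1, y in [1, 18]  -> 2 point(s)
  x = 16: RHS = 16, y in [4, 15]  -> 2 point(s)
Affine points: 12. Add the point at infinity: total = 13.

#E(F_19) = 13


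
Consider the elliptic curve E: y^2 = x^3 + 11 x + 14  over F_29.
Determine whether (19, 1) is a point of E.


Check whether y^2 = x^3 + 11 x + 14 (mod 29) for (x, y) = (19, 1).
LHS: y^2 = 1^2 mod 29 = 1
RHS: x^3 + 11 x + 14 = 19^3 + 11*19 + 14 mod 29 = 6
LHS != RHS

No, not on the curve


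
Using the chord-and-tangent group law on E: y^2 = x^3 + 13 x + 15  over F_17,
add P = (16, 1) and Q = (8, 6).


P != Q, so use the chord formula.
s = (y2 - y1) / (x2 - x1) = (5) / (9) mod 17 = 10
x3 = s^2 - x1 - x2 mod 17 = 10^2 - 16 - 8 = 8
y3 = s (x1 - x3) - y1 mod 17 = 10 * (16 - 8) - 1 = 11

P + Q = (8, 11)


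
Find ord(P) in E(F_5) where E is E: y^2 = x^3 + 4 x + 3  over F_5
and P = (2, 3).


Compute successive multiples of P until we hit O:
  1P = (2, 3)
  2P = (2, 2)
  3P = O

ord(P) = 3


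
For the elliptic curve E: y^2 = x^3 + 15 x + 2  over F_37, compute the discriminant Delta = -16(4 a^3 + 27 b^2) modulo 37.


4 a^3 + 27 b^2 = 4*15^3 + 27*2^2 = 13500 + 108 = 13608
Delta = -16 * (13608) = -217728
Delta mod 37 = 17

Delta = 17 (mod 37)


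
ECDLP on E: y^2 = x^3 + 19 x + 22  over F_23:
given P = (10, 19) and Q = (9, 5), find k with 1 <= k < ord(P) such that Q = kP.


Enumerate multiples of P until we hit Q = (9, 5):
  1P = (10, 19)
  2P = (15, 5)
  3P = (4, 1)
  4P = (18, 3)
  5P = (22, 5)
  6P = (16, 11)
  7P = (9, 18)
  8P = (5, 9)
  9P = (12, 0)
  10P = (5, 14)
  11P = (9, 5)
Match found at i = 11.

k = 11


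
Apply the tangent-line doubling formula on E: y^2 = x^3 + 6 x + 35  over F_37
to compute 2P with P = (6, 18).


Doubling: s = (3 x1^2 + a) / (2 y1)
s = (3*6^2 + 6) / (2*18) mod 37 = 34
x3 = s^2 - 2 x1 mod 37 = 34^2 - 2*6 = 34
y3 = s (x1 - x3) - y1 mod 37 = 34 * (6 - 34) - 18 = 29

2P = (34, 29)


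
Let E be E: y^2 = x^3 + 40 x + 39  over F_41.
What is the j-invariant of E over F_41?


Delta = -16(4 a^3 + 27 b^2) mod 41 = 17
-1728 * (4 a)^3 = -1728 * (4*40)^3 mod 41 = 15
j = 15 * 17^(-1) mod 41 = 25

j = 25 (mod 41)


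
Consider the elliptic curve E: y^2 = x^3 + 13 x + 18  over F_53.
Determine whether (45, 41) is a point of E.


Check whether y^2 = x^3 + 13 x + 18 (mod 53) for (x, y) = (45, 41).
LHS: y^2 = 41^2 mod 53 = 38
RHS: x^3 + 13 x + 18 = 45^3 + 13*45 + 18 mod 53 = 38
LHS = RHS

Yes, on the curve


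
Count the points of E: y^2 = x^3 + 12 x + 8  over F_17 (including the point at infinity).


For each x in F_17, count y with y^2 = x^3 + 12 x + 8 mod 17:
  x = 0: RHS = 8, y in [5, 12]  -> 2 point(s)
  x = 1: RHS = 4, y in [2, 15]  -> 2 point(s)
  x = 4: RHS = 1, y in [1, 16]  -> 2 point(s)
  x = 8: RHS = 4, y in [2, 15]  -> 2 point(s)
  x = 11: RHS = 9, y in [3, 14]  -> 2 point(s)
  x = 13: RHS = 15, y in [7, 10]  -> 2 point(s)
  x = 14: RHS = 13, y in [8, 9]  -> 2 point(s)
Affine points: 14. Add the point at infinity: total = 15.

#E(F_17) = 15


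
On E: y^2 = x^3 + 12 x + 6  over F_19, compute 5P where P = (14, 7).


k = 5 = 101_2 (binary, LSB first: 101)
Double-and-add from P = (14, 7):
  bit 0 = 1: acc = O + (14, 7) = (14, 7)
  bit 1 = 0: acc unchanged = (14, 7)
  bit 2 = 1: acc = (14, 7) + (8, 5) = (14, 12)

5P = (14, 12)


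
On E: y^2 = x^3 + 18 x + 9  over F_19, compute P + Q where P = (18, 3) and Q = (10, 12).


P != Q, so use the chord formula.
s = (y2 - y1) / (x2 - x1) = (9) / (11) mod 19 = 6
x3 = s^2 - x1 - x2 mod 19 = 6^2 - 18 - 10 = 8
y3 = s (x1 - x3) - y1 mod 19 = 6 * (18 - 8) - 3 = 0

P + Q = (8, 0)


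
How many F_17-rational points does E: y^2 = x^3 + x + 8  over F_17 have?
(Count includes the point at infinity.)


For each x in F_17, count y with y^2 = x^3 + 1 x + 8 mod 17:
  x = 0: RHS = 8, y in [5, 12]  -> 2 point(s)
  x = 2: RHS = 1, y in [1, 16]  -> 2 point(s)
  x = 3: RHS = 4, y in [2, 15]  -> 2 point(s)
  x = 4: RHS = 8, y in [5, 12]  -> 2 point(s)
  x = 5: RHS = 2, y in [6, 11]  -> 2 point(s)
  x = 6: RHS = 9, y in [3, 14]  -> 2 point(s)
  x = 7: RHS = 1, y in [1, 16]  -> 2 point(s)
  x = 8: RHS = 1, y in [1, 16]  -> 2 point(s)
  x = 9: RHS = 15, y in [7, 10]  -> 2 point(s)
  x = 10: RHS = 15, y in [7, 10]  -> 2 point(s)
  x = 13: RHS = 8, y in [5, 12]  -> 2 point(s)
  x = 15: RHS = 15, y in [7, 10]  -> 2 point(s)
Affine points: 24. Add the point at infinity: total = 25.

#E(F_17) = 25


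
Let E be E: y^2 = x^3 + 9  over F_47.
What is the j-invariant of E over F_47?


Delta = -16(4 a^3 + 27 b^2) mod 47 = 23
-1728 * (4 a)^3 = -1728 * (4*0)^3 mod 47 = 0
j = 0 * 23^(-1) mod 47 = 0

j = 0 (mod 47)


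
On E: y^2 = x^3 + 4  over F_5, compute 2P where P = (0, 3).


k = 2 = 10_2 (binary, LSB first: 01)
Double-and-add from P = (0, 3):
  bit 0 = 0: acc unchanged = O
  bit 1 = 1: acc = O + (0, 2) = (0, 2)

2P = (0, 2)


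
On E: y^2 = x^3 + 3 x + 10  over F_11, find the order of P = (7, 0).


Compute successive multiples of P until we hit O:
  1P = (7, 0)
  2P = O

ord(P) = 2


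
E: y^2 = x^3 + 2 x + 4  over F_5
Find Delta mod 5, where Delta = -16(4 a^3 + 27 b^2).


4 a^3 + 27 b^2 = 4*2^3 + 27*4^2 = 32 + 432 = 464
Delta = -16 * (464) = -7424
Delta mod 5 = 1

Delta = 1 (mod 5)


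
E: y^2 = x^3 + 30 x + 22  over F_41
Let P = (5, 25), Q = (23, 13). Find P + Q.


P != Q, so use the chord formula.
s = (y2 - y1) / (x2 - x1) = (29) / (18) mod 41 = 13
x3 = s^2 - x1 - x2 mod 41 = 13^2 - 5 - 23 = 18
y3 = s (x1 - x3) - y1 mod 41 = 13 * (5 - 18) - 25 = 11

P + Q = (18, 11)


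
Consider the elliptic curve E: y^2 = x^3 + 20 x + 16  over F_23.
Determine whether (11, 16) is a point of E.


Check whether y^2 = x^3 + 20 x + 16 (mod 23) for (x, y) = (11, 16).
LHS: y^2 = 16^2 mod 23 = 3
RHS: x^3 + 20 x + 16 = 11^3 + 20*11 + 16 mod 23 = 3
LHS = RHS

Yes, on the curve


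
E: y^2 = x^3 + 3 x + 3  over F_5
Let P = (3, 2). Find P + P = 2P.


Doubling: s = (3 x1^2 + a) / (2 y1)
s = (3*3^2 + 3) / (2*2) mod 5 = 0
x3 = s^2 - 2 x1 mod 5 = 0^2 - 2*3 = 4
y3 = s (x1 - x3) - y1 mod 5 = 0 * (3 - 4) - 2 = 3

2P = (4, 3)


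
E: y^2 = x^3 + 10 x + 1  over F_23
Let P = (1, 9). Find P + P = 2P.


Doubling: s = (3 x1^2 + a) / (2 y1)
s = (3*1^2 + 10) / (2*9) mod 23 = 2
x3 = s^2 - 2 x1 mod 23 = 2^2 - 2*1 = 2
y3 = s (x1 - x3) - y1 mod 23 = 2 * (1 - 2) - 9 = 12

2P = (2, 12)


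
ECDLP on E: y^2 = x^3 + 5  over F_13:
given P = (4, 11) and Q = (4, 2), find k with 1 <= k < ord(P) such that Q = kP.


Enumerate multiples of P until we hit Q = (4, 2):
  1P = (4, 11)
  2P = (6, 0)
  3P = (4, 2)
Match found at i = 3.

k = 3


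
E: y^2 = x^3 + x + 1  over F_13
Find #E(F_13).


For each x in F_13, count y with y^2 = x^3 + 1 x + 1 mod 13:
  x = 0: RHS = 1, y in [1, 12]  -> 2 point(s)
  x = 1: RHS = 3, y in [4, 9]  -> 2 point(s)
  x = 4: RHS = 4, y in [2, 11]  -> 2 point(s)
  x = 5: RHS = 1, y in [1, 12]  -> 2 point(s)
  x = 7: RHS = 0, y in [0]  -> 1 point(s)
  x = 8: RHS = 1, y in [1, 12]  -> 2 point(s)
  x = 10: RHS = 10, y in [6, 7]  -> 2 point(s)
  x = 11: RHS = 4, y in [2, 11]  -> 2 point(s)
  x = 12: RHS = 12, y in [5, 8]  -> 2 point(s)
Affine points: 17. Add the point at infinity: total = 18.

#E(F_13) = 18


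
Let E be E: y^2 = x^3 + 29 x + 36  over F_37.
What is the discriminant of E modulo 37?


4 a^3 + 27 b^2 = 4*29^3 + 27*36^2 = 97556 + 34992 = 132548
Delta = -16 * (132548) = -2120768
Delta mod 37 = 35

Delta = 35 (mod 37)


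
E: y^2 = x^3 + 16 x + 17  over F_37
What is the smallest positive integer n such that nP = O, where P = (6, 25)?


Compute successive multiples of P until we hit O:
  1P = (6, 25)
  2P = (26, 29)
  3P = (8, 19)
  4P = (32, 16)
  5P = (33, 0)
  6P = (32, 21)
  7P = (8, 18)
  8P = (26, 8)
  ... (continuing to 10P)
  10P = O

ord(P) = 10


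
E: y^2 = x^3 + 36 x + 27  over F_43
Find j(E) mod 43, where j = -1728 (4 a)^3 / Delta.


Delta = -16(4 a^3 + 27 b^2) mod 43 = 26
-1728 * (4 a)^3 = -1728 * (4*36)^3 mod 43 = 4
j = 4 * 26^(-1) mod 43 = 20

j = 20 (mod 43)


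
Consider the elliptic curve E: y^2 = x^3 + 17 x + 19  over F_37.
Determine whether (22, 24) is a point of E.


Check whether y^2 = x^3 + 17 x + 19 (mod 37) for (x, y) = (22, 24).
LHS: y^2 = 24^2 mod 37 = 21
RHS: x^3 + 17 x + 19 = 22^3 + 17*22 + 19 mod 37 = 15
LHS != RHS

No, not on the curve


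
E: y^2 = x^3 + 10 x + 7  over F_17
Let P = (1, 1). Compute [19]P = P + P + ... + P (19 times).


k = 19 = 10011_2 (binary, LSB first: 11001)
Double-and-add from P = (1, 1):
  bit 0 = 1: acc = O + (1, 1) = (1, 1)
  bit 1 = 1: acc = (1, 1) + (2, 1) = (14, 16)
  bit 2 = 0: acc unchanged = (14, 16)
  bit 3 = 0: acc unchanged = (14, 16)
  bit 4 = 1: acc = (14, 16) + (10, 11) = (2, 16)

19P = (2, 16)


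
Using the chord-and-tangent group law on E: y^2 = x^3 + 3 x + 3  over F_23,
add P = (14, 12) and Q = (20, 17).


P != Q, so use the chord formula.
s = (y2 - y1) / (x2 - x1) = (5) / (6) mod 23 = 20
x3 = s^2 - x1 - x2 mod 23 = 20^2 - 14 - 20 = 21
y3 = s (x1 - x3) - y1 mod 23 = 20 * (14 - 21) - 12 = 9

P + Q = (21, 9)


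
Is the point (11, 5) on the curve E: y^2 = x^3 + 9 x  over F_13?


Check whether y^2 = x^3 + 9 x + 0 (mod 13) for (x, y) = (11, 5).
LHS: y^2 = 5^2 mod 13 = 12
RHS: x^3 + 9 x + 0 = 11^3 + 9*11 + 0 mod 13 = 0
LHS != RHS

No, not on the curve


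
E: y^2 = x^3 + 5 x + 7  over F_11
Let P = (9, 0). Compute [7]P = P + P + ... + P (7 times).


k = 7 = 111_2 (binary, LSB first: 111)
Double-and-add from P = (9, 0):
  bit 0 = 1: acc = O + (9, 0) = (9, 0)
  bit 1 = 1: acc = (9, 0) + O = (9, 0)
  bit 2 = 1: acc = (9, 0) + O = (9, 0)

7P = (9, 0)


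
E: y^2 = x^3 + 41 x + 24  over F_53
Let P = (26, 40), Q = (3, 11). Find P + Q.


P != Q, so use the chord formula.
s = (y2 - y1) / (x2 - x1) = (24) / (30) mod 53 = 22
x3 = s^2 - x1 - x2 mod 53 = 22^2 - 26 - 3 = 31
y3 = s (x1 - x3) - y1 mod 53 = 22 * (26 - 31) - 40 = 9

P + Q = (31, 9)


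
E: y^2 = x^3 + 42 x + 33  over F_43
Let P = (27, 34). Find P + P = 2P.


Doubling: s = (3 x1^2 + a) / (2 y1)
s = (3*27^2 + 42) / (2*34) mod 43 = 41
x3 = s^2 - 2 x1 mod 43 = 41^2 - 2*27 = 36
y3 = s (x1 - x3) - y1 mod 43 = 41 * (27 - 36) - 34 = 27

2P = (36, 27)


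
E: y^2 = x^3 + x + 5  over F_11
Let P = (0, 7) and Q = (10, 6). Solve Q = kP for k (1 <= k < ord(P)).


Enumerate multiples of P until we hit Q = (10, 6):
  1P = (0, 7)
  2P = (5, 6)
  3P = (10, 6)
Match found at i = 3.

k = 3


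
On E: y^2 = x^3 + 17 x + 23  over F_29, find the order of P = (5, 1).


Compute successive multiples of P until we hit O:
  1P = (5, 1)
  2P = (18, 10)
  3P = (13, 18)
  4P = (6, 15)
  5P = (11, 2)
  6P = (9, 8)
  7P = (9, 21)
  8P = (11, 27)
  ... (continuing to 13P)
  13P = O

ord(P) = 13


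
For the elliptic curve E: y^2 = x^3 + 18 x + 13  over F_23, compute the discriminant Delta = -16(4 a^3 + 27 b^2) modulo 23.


4 a^3 + 27 b^2 = 4*18^3 + 27*13^2 = 23328 + 4563 = 27891
Delta = -16 * (27891) = -446256
Delta mod 23 = 13

Delta = 13 (mod 23)


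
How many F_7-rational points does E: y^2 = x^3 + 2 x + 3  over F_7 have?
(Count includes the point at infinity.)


For each x in F_7, count y with y^2 = x^3 + 2 x + 3 mod 7:
  x = 2: RHS = 1, y in [1, 6]  -> 2 point(s)
  x = 3: RHS = 1, y in [1, 6]  -> 2 point(s)
  x = 6: RHS = 0, y in [0]  -> 1 point(s)
Affine points: 5. Add the point at infinity: total = 6.

#E(F_7) = 6


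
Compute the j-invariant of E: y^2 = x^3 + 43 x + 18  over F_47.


Delta = -16(4 a^3 + 27 b^2) mod 47 = 5
-1728 * (4 a)^3 = -1728 * (4*43)^3 mod 47 = 17
j = 17 * 5^(-1) mod 47 = 41

j = 41 (mod 47)


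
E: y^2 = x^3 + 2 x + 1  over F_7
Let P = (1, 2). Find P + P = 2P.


Doubling: s = (3 x1^2 + a) / (2 y1)
s = (3*1^2 + 2) / (2*2) mod 7 = 3
x3 = s^2 - 2 x1 mod 7 = 3^2 - 2*1 = 0
y3 = s (x1 - x3) - y1 mod 7 = 3 * (1 - 0) - 2 = 1

2P = (0, 1)


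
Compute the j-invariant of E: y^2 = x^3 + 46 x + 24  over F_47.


Delta = -16(4 a^3 + 27 b^2) mod 47 = 3
-1728 * (4 a)^3 = -1728 * (4*46)^3 mod 47 = 1
j = 1 * 3^(-1) mod 47 = 16

j = 16 (mod 47)


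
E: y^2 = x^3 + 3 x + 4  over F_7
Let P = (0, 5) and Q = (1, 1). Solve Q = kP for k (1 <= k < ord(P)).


Enumerate multiples of P until we hit Q = (1, 1):
  1P = (0, 5)
  2P = (1, 1)
Match found at i = 2.

k = 2


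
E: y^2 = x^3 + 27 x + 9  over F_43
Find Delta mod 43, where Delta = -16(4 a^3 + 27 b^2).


4 a^3 + 27 b^2 = 4*27^3 + 27*9^2 = 78732 + 2187 = 80919
Delta = -16 * (80919) = -1294704
Delta mod 43 = 26

Delta = 26 (mod 43)


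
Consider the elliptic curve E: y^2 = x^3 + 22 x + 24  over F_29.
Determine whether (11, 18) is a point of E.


Check whether y^2 = x^3 + 22 x + 24 (mod 29) for (x, y) = (11, 18).
LHS: y^2 = 18^2 mod 29 = 5
RHS: x^3 + 22 x + 24 = 11^3 + 22*11 + 24 mod 29 = 2
LHS != RHS

No, not on the curve


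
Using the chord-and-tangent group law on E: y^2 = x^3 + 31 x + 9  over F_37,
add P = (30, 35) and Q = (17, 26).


P != Q, so use the chord formula.
s = (y2 - y1) / (x2 - x1) = (28) / (24) mod 37 = 32
x3 = s^2 - x1 - x2 mod 37 = 32^2 - 30 - 17 = 15
y3 = s (x1 - x3) - y1 mod 37 = 32 * (30 - 15) - 35 = 1

P + Q = (15, 1)


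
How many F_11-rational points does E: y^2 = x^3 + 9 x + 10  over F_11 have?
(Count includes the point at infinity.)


For each x in F_11, count y with y^2 = x^3 + 9 x + 10 mod 11:
  x = 1: RHS = 9, y in [3, 8]  -> 2 point(s)
  x = 2: RHS = 3, y in [5, 6]  -> 2 point(s)
  x = 3: RHS = 9, y in [3, 8]  -> 2 point(s)
  x = 4: RHS = 0, y in [0]  -> 1 point(s)
  x = 5: RHS = 4, y in [2, 9]  -> 2 point(s)
  x = 6: RHS = 5, y in [4, 7]  -> 2 point(s)
  x = 7: RHS = 9, y in [3, 8]  -> 2 point(s)
  x = 8: RHS = 0, y in [0]  -> 1 point(s)
  x = 10: RHS = 0, y in [0]  -> 1 point(s)
Affine points: 15. Add the point at infinity: total = 16.

#E(F_11) = 16


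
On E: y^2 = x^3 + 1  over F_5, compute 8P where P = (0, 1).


k = 8 = 1000_2 (binary, LSB first: 0001)
Double-and-add from P = (0, 1):
  bit 0 = 0: acc unchanged = O
  bit 1 = 0: acc unchanged = O
  bit 2 = 0: acc unchanged = O
  bit 3 = 1: acc = O + (0, 4) = (0, 4)

8P = (0, 4)


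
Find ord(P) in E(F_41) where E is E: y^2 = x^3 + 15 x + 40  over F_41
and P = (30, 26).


Compute successive multiples of P until we hit O:
  1P = (30, 26)
  2P = (2, 23)
  3P = (19, 3)
  4P = (35, 12)
  5P = (15, 14)
  6P = (36, 2)
  7P = (32, 23)
  8P = (12, 29)
  ... (continuing to 50P)
  50P = O

ord(P) = 50


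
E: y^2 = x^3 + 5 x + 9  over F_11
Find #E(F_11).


For each x in F_11, count y with y^2 = x^3 + 5 x + 9 mod 11:
  x = 0: RHS = 9, y in [3, 8]  -> 2 point(s)
  x = 1: RHS = 4, y in [2, 9]  -> 2 point(s)
  x = 2: RHS = 5, y in [4, 7]  -> 2 point(s)
  x = 4: RHS = 5, y in [4, 7]  -> 2 point(s)
  x = 5: RHS = 5, y in [4, 7]  -> 2 point(s)
  x = 8: RHS = 0, y in [0]  -> 1 point(s)
  x = 10: RHS = 3, y in [5, 6]  -> 2 point(s)
Affine points: 13. Add the point at infinity: total = 14.

#E(F_11) = 14


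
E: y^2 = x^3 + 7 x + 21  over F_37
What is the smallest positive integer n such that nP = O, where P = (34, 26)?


Compute successive multiples of P until we hit O:
  1P = (34, 26)
  2P = (9, 6)
  3P = (5, 12)
  4P = (8, 21)
  5P = (16, 23)
  6P = (23, 19)
  7P = (33, 15)
  8P = (17, 13)
  ... (continuing to 29P)
  29P = O

ord(P) = 29


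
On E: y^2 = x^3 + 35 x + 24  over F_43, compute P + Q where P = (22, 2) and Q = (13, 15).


P != Q, so use the chord formula.
s = (y2 - y1) / (x2 - x1) = (13) / (34) mod 43 = 32
x3 = s^2 - x1 - x2 mod 43 = 32^2 - 22 - 13 = 0
y3 = s (x1 - x3) - y1 mod 43 = 32 * (22 - 0) - 2 = 14

P + Q = (0, 14)


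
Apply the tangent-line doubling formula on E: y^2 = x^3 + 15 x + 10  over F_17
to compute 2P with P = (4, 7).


Doubling: s = (3 x1^2 + a) / (2 y1)
s = (3*4^2 + 15) / (2*7) mod 17 = 13
x3 = s^2 - 2 x1 mod 17 = 13^2 - 2*4 = 8
y3 = s (x1 - x3) - y1 mod 17 = 13 * (4 - 8) - 7 = 9

2P = (8, 9)


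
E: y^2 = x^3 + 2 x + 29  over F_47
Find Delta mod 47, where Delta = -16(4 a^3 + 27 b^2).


4 a^3 + 27 b^2 = 4*2^3 + 27*29^2 = 32 + 22707 = 22739
Delta = -16 * (22739) = -363824
Delta mod 47 = 3

Delta = 3 (mod 47)


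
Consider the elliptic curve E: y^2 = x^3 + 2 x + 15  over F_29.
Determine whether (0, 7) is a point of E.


Check whether y^2 = x^3 + 2 x + 15 (mod 29) for (x, y) = (0, 7).
LHS: y^2 = 7^2 mod 29 = 20
RHS: x^3 + 2 x + 15 = 0^3 + 2*0 + 15 mod 29 = 15
LHS != RHS

No, not on the curve


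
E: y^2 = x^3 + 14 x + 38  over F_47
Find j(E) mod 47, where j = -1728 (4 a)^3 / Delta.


Delta = -16(4 a^3 + 27 b^2) mod 47 = 46
-1728 * (4 a)^3 = -1728 * (4*14)^3 mod 47 = 29
j = 29 * 46^(-1) mod 47 = 18

j = 18 (mod 47)


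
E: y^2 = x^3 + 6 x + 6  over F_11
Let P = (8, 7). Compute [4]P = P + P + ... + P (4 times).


k = 4 = 100_2 (binary, LSB first: 001)
Double-and-add from P = (8, 7):
  bit 0 = 0: acc unchanged = O
  bit 1 = 0: acc unchanged = O
  bit 2 = 1: acc = O + (2, 9) = (2, 9)

4P = (2, 9)


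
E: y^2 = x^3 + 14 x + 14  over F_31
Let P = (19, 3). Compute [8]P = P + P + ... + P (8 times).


k = 8 = 1000_2 (binary, LSB first: 0001)
Double-and-add from P = (19, 3):
  bit 0 = 0: acc unchanged = O
  bit 1 = 0: acc unchanged = O
  bit 2 = 0: acc unchanged = O
  bit 3 = 1: acc = O + (12, 9) = (12, 9)

8P = (12, 9)


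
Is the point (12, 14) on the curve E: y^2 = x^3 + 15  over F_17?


Check whether y^2 = x^3 + 0 x + 15 (mod 17) for (x, y) = (12, 14).
LHS: y^2 = 14^2 mod 17 = 9
RHS: x^3 + 0 x + 15 = 12^3 + 0*12 + 15 mod 17 = 9
LHS = RHS

Yes, on the curve


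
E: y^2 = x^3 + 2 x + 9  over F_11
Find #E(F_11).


For each x in F_11, count y with y^2 = x^3 + 2 x + 9 mod 11:
  x = 0: RHS = 9, y in [3, 8]  -> 2 point(s)
  x = 1: RHS = 1, y in [1, 10]  -> 2 point(s)
  x = 3: RHS = 9, y in [3, 8]  -> 2 point(s)
  x = 4: RHS = 4, y in [2, 9]  -> 2 point(s)
  x = 5: RHS = 1, y in [1, 10]  -> 2 point(s)
  x = 7: RHS = 3, y in [5, 6]  -> 2 point(s)
  x = 8: RHS = 9, y in [3, 8]  -> 2 point(s)
Affine points: 14. Add the point at infinity: total = 15.

#E(F_11) = 15


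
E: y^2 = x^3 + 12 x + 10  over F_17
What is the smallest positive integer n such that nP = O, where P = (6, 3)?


Compute successive multiples of P until we hit O:
  1P = (6, 3)
  2P = (14, 7)
  3P = (10, 12)
  4P = (5, 12)
  5P = (2, 12)
  6P = (13, 0)
  7P = (2, 5)
  8P = (5, 5)
  ... (continuing to 12P)
  12P = O

ord(P) = 12


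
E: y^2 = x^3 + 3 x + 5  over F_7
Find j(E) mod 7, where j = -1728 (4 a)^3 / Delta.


Delta = -16(4 a^3 + 27 b^2) mod 7 = 2
-1728 * (4 a)^3 = -1728 * (4*3)^3 mod 7 = 6
j = 6 * 2^(-1) mod 7 = 3

j = 3 (mod 7)


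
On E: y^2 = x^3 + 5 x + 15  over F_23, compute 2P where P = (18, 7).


Doubling: s = (3 x1^2 + a) / (2 y1)
s = (3*18^2 + 5) / (2*7) mod 23 = 9
x3 = s^2 - 2 x1 mod 23 = 9^2 - 2*18 = 22
y3 = s (x1 - x3) - y1 mod 23 = 9 * (18 - 22) - 7 = 3

2P = (22, 3)


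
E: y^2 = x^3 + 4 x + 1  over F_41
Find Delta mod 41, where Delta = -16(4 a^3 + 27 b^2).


4 a^3 + 27 b^2 = 4*4^3 + 27*1^2 = 256 + 27 = 283
Delta = -16 * (283) = -4528
Delta mod 41 = 23

Delta = 23 (mod 41)


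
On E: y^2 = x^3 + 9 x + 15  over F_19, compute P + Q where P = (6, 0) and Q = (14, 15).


P != Q, so use the chord formula.
s = (y2 - y1) / (x2 - x1) = (15) / (8) mod 19 = 9
x3 = s^2 - x1 - x2 mod 19 = 9^2 - 6 - 14 = 4
y3 = s (x1 - x3) - y1 mod 19 = 9 * (6 - 4) - 0 = 18

P + Q = (4, 18)


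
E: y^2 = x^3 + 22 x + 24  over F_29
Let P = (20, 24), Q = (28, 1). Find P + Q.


P != Q, so use the chord formula.
s = (y2 - y1) / (x2 - x1) = (6) / (8) mod 29 = 8
x3 = s^2 - x1 - x2 mod 29 = 8^2 - 20 - 28 = 16
y3 = s (x1 - x3) - y1 mod 29 = 8 * (20 - 16) - 24 = 8

P + Q = (16, 8)


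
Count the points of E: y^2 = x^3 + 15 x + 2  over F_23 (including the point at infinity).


For each x in F_23, count y with y^2 = x^3 + 15 x + 2 mod 23:
  x = 0: RHS = 2, y in [5, 18]  -> 2 point(s)
  x = 1: RHS = 18, y in [8, 15]  -> 2 point(s)
  x = 5: RHS = 18, y in [8, 15]  -> 2 point(s)
  x = 6: RHS = 9, y in [3, 20]  -> 2 point(s)
  x = 7: RHS = 13, y in [6, 17]  -> 2 point(s)
  x = 8: RHS = 13, y in [6, 17]  -> 2 point(s)
  x = 10: RHS = 2, y in [5, 18]  -> 2 point(s)
  x = 11: RHS = 3, y in [7, 16]  -> 2 point(s)
  x = 12: RHS = 1, y in [1, 22]  -> 2 point(s)
  x = 13: RHS = 2, y in [5, 18]  -> 2 point(s)
  x = 14: RHS = 12, y in [9, 14]  -> 2 point(s)
  x = 17: RHS = 18, y in [8, 15]  -> 2 point(s)
  x = 18: RHS = 9, y in [3, 20]  -> 2 point(s)
  x = 19: RHS = 16, y in [4, 19]  -> 2 point(s)
  x = 22: RHS = 9, y in [3, 20]  -> 2 point(s)
Affine points: 30. Add the point at infinity: total = 31.

#E(F_23) = 31


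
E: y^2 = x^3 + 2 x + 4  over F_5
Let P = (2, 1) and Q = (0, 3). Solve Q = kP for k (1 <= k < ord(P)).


Enumerate multiples of P until we hit Q = (0, 3):
  1P = (2, 1)
  2P = (0, 3)
Match found at i = 2.

k = 2


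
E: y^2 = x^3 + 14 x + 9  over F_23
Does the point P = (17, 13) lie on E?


Check whether y^2 = x^3 + 14 x + 9 (mod 23) for (x, y) = (17, 13).
LHS: y^2 = 13^2 mod 23 = 8
RHS: x^3 + 14 x + 9 = 17^3 + 14*17 + 9 mod 23 = 8
LHS = RHS

Yes, on the curve


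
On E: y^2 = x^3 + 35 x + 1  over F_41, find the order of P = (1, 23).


Compute successive multiples of P until we hit O:
  1P = (1, 23)
  2P = (0, 1)
  3P = (32, 33)
  4P = (9, 26)
  5P = (10, 30)
  6P = (22, 29)
  7P = (39, 13)
  8P = (3, 25)
  ... (continuing to 32P)
  32P = O

ord(P) = 32


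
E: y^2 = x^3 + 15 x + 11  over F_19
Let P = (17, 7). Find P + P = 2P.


Doubling: s = (3 x1^2 + a) / (2 y1)
s = (3*17^2 + 15) / (2*7) mod 19 = 6
x3 = s^2 - 2 x1 mod 19 = 6^2 - 2*17 = 2
y3 = s (x1 - x3) - y1 mod 19 = 6 * (17 - 2) - 7 = 7

2P = (2, 7)


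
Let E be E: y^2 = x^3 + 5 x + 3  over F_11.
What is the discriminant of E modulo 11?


4 a^3 + 27 b^2 = 4*5^3 + 27*3^2 = 500 + 243 = 743
Delta = -16 * (743) = -11888
Delta mod 11 = 3

Delta = 3 (mod 11)


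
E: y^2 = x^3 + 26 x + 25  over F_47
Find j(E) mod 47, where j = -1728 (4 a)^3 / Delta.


Delta = -16(4 a^3 + 27 b^2) mod 47 = 2
-1728 * (4 a)^3 = -1728 * (4*26)^3 mod 47 = 2
j = 2 * 2^(-1) mod 47 = 1

j = 1 (mod 47)


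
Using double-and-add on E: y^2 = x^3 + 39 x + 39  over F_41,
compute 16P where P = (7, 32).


k = 16 = 10000_2 (binary, LSB first: 00001)
Double-and-add from P = (7, 32):
  bit 0 = 0: acc unchanged = O
  bit 1 = 0: acc unchanged = O
  bit 2 = 0: acc unchanged = O
  bit 3 = 0: acc unchanged = O
  bit 4 = 1: acc = O + (32, 36) = (32, 36)

16P = (32, 36)


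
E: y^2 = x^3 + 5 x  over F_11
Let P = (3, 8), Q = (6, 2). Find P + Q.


P != Q, so use the chord formula.
s = (y2 - y1) / (x2 - x1) = (5) / (3) mod 11 = 9
x3 = s^2 - x1 - x2 mod 11 = 9^2 - 3 - 6 = 6
y3 = s (x1 - x3) - y1 mod 11 = 9 * (3 - 6) - 8 = 9

P + Q = (6, 9)


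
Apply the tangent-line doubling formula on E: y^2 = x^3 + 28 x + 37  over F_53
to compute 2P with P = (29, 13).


Doubling: s = (3 x1^2 + a) / (2 y1)
s = (3*29^2 + 28) / (2*13) mod 53 = 39
x3 = s^2 - 2 x1 mod 53 = 39^2 - 2*29 = 32
y3 = s (x1 - x3) - y1 mod 53 = 39 * (29 - 32) - 13 = 29

2P = (32, 29)


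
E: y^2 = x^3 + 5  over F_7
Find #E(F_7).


For each x in F_7, count y with y^2 = x^3 + 0 x + 5 mod 7:
  x = 3: RHS = 4, y in [2, 5]  -> 2 point(s)
  x = 5: RHS = 4, y in [2, 5]  -> 2 point(s)
  x = 6: RHS = 4, y in [2, 5]  -> 2 point(s)
Affine points: 6. Add the point at infinity: total = 7.

#E(F_7) = 7


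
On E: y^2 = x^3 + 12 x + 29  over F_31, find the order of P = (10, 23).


Compute successive multiples of P until we hit O:
  1P = (10, 23)
  2P = (27, 14)
  3P = (30, 4)
  4P = (5, 11)
  5P = (23, 14)
  6P = (6, 10)
  7P = (12, 17)
  8P = (18, 1)
  ... (continuing to 34P)
  34P = O

ord(P) = 34


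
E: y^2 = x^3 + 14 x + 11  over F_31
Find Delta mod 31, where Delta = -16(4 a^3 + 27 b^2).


4 a^3 + 27 b^2 = 4*14^3 + 27*11^2 = 10976 + 3267 = 14243
Delta = -16 * (14243) = -227888
Delta mod 31 = 24

Delta = 24 (mod 31)


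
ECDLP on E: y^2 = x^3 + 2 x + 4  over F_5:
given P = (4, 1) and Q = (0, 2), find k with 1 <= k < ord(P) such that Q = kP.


Enumerate multiples of P until we hit Q = (0, 2):
  1P = (4, 1)
  2P = (2, 4)
  3P = (0, 3)
  4P = (0, 2)
Match found at i = 4.

k = 4


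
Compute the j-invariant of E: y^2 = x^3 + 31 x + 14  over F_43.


Delta = -16(4 a^3 + 27 b^2) mod 43 = 34
-1728 * (4 a)^3 = -1728 * (4*31)^3 mod 43 = 11
j = 11 * 34^(-1) mod 43 = 37

j = 37 (mod 43)


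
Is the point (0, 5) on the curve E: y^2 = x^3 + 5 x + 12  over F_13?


Check whether y^2 = x^3 + 5 x + 12 (mod 13) for (x, y) = (0, 5).
LHS: y^2 = 5^2 mod 13 = 12
RHS: x^3 + 5 x + 12 = 0^3 + 5*0 + 12 mod 13 = 12
LHS = RHS

Yes, on the curve


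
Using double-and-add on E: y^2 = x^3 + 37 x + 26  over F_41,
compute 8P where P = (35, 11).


k = 8 = 1000_2 (binary, LSB first: 0001)
Double-and-add from P = (35, 11):
  bit 0 = 0: acc unchanged = O
  bit 1 = 0: acc unchanged = O
  bit 2 = 0: acc unchanged = O
  bit 3 = 1: acc = O + (13, 30) = (13, 30)

8P = (13, 30)


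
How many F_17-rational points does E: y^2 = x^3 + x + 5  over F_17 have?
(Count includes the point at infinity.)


For each x in F_17, count y with y^2 = x^3 + 1 x + 5 mod 17:
  x = 2: RHS = 15, y in [7, 10]  -> 2 point(s)
  x = 3: RHS = 1, y in [1, 16]  -> 2 point(s)
  x = 5: RHS = 16, y in [4, 13]  -> 2 point(s)
  x = 7: RHS = 15, y in [7, 10]  -> 2 point(s)
  x = 8: RHS = 15, y in [7, 10]  -> 2 point(s)
  x = 11: RHS = 4, y in [2, 15]  -> 2 point(s)
  x = 14: RHS = 9, y in [3, 14]  -> 2 point(s)
Affine points: 14. Add the point at infinity: total = 15.

#E(F_17) = 15


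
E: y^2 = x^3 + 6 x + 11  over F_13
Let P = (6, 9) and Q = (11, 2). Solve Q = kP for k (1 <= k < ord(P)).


Enumerate multiples of P until we hit Q = (11, 2):
  1P = (6, 9)
  2P = (5, 6)
  3P = (11, 2)
Match found at i = 3.

k = 3


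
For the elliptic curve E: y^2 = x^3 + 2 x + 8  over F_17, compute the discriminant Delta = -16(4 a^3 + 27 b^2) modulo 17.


4 a^3 + 27 b^2 = 4*2^3 + 27*8^2 = 32 + 1728 = 1760
Delta = -16 * (1760) = -28160
Delta mod 17 = 9

Delta = 9 (mod 17)


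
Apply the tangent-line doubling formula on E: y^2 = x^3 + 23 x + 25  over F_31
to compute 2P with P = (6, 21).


Doubling: s = (3 x1^2 + a) / (2 y1)
s = (3*6^2 + 23) / (2*21) mod 31 = 26
x3 = s^2 - 2 x1 mod 31 = 26^2 - 2*6 = 13
y3 = s (x1 - x3) - y1 mod 31 = 26 * (6 - 13) - 21 = 14

2P = (13, 14)


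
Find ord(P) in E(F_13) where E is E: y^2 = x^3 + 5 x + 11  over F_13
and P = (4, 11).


Compute successive multiples of P until we hit O:
  1P = (4, 11)
  2P = (1, 11)
  3P = (8, 2)
  4P = (2, 4)
  5P = (3, 12)
  6P = (7, 5)
  7P = (6, 6)
  8P = (6, 7)
  ... (continuing to 15P)
  15P = O

ord(P) = 15


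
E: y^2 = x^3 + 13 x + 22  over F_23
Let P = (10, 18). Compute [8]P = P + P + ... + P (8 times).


k = 8 = 1000_2 (binary, LSB first: 0001)
Double-and-add from P = (10, 18):
  bit 0 = 0: acc unchanged = O
  bit 1 = 0: acc unchanged = O
  bit 2 = 0: acc unchanged = O
  bit 3 = 1: acc = O + (20, 18) = (20, 18)

8P = (20, 18)


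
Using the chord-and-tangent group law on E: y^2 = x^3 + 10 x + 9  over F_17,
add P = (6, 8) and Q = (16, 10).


P != Q, so use the chord formula.
s = (y2 - y1) / (x2 - x1) = (2) / (10) mod 17 = 7
x3 = s^2 - x1 - x2 mod 17 = 7^2 - 6 - 16 = 10
y3 = s (x1 - x3) - y1 mod 17 = 7 * (6 - 10) - 8 = 15

P + Q = (10, 15)


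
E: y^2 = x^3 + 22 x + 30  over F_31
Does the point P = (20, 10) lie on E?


Check whether y^2 = x^3 + 22 x + 30 (mod 31) for (x, y) = (20, 10).
LHS: y^2 = 10^2 mod 31 = 7
RHS: x^3 + 22 x + 30 = 20^3 + 22*20 + 30 mod 31 = 7
LHS = RHS

Yes, on the curve


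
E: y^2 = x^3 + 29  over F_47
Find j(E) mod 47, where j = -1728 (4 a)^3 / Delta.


Delta = -16(4 a^3 + 27 b^2) mod 47 = 45
-1728 * (4 a)^3 = -1728 * (4*0)^3 mod 47 = 0
j = 0 * 45^(-1) mod 47 = 0

j = 0 (mod 47)


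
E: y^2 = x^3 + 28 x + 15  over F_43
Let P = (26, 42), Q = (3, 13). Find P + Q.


P != Q, so use the chord formula.
s = (y2 - y1) / (x2 - x1) = (14) / (20) mod 43 = 5
x3 = s^2 - x1 - x2 mod 43 = 5^2 - 26 - 3 = 39
y3 = s (x1 - x3) - y1 mod 43 = 5 * (26 - 39) - 42 = 22

P + Q = (39, 22)


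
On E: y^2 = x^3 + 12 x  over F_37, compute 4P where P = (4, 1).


k = 4 = 100_2 (binary, LSB first: 001)
Double-and-add from P = (4, 1):
  bit 0 = 0: acc unchanged = O
  bit 1 = 0: acc unchanged = O
  bit 2 = 1: acc = O + (4, 1) = (4, 1)

4P = (4, 1)


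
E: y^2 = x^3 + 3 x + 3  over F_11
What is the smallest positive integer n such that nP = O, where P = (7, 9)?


Compute successive multiples of P until we hit O:
  1P = (7, 9)
  2P = (9, 0)
  3P = (7, 2)
  4P = O

ord(P) = 4


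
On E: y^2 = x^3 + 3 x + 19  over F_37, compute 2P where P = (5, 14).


Doubling: s = (3 x1^2 + a) / (2 y1)
s = (3*5^2 + 3) / (2*14) mod 37 = 16
x3 = s^2 - 2 x1 mod 37 = 16^2 - 2*5 = 24
y3 = s (x1 - x3) - y1 mod 37 = 16 * (5 - 24) - 14 = 15

2P = (24, 15)


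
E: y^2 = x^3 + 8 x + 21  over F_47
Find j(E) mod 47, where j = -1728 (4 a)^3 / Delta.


Delta = -16(4 a^3 + 27 b^2) mod 47 = 17
-1728 * (4 a)^3 = -1728 * (4*8)^3 mod 47 = 5
j = 5 * 17^(-1) mod 47 = 39

j = 39 (mod 47)


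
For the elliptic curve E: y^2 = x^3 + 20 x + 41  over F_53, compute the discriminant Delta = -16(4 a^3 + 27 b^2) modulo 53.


4 a^3 + 27 b^2 = 4*20^3 + 27*41^2 = 32000 + 45387 = 77387
Delta = -16 * (77387) = -1238192
Delta mod 53 = 47

Delta = 47 (mod 53)


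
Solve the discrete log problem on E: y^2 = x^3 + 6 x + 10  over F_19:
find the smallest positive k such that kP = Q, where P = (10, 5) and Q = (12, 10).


Enumerate multiples of P until we hit Q = (12, 10):
  1P = (10, 5)
  2P = (15, 13)
  3P = (11, 1)
  4P = (14, 11)
  5P = (2, 7)
  6P = (13, 10)
  7P = (3, 13)
  8P = (17, 3)
  9P = (1, 6)
  10P = (12, 10)
Match found at i = 10.

k = 10


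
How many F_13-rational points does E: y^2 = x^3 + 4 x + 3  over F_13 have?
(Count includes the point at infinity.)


For each x in F_13, count y with y^2 = x^3 + 4 x + 3 mod 13:
  x = 0: RHS = 3, y in [4, 9]  -> 2 point(s)
  x = 3: RHS = 3, y in [4, 9]  -> 2 point(s)
  x = 6: RHS = 9, y in [3, 10]  -> 2 point(s)
  x = 7: RHS = 10, y in [6, 7]  -> 2 point(s)
  x = 8: RHS = 1, y in [1, 12]  -> 2 point(s)
  x = 9: RHS = 1, y in [1, 12]  -> 2 point(s)
  x = 10: RHS = 3, y in [4, 9]  -> 2 point(s)
  x = 11: RHS = 0, y in [0]  -> 1 point(s)
Affine points: 15. Add the point at infinity: total = 16.

#E(F_13) = 16


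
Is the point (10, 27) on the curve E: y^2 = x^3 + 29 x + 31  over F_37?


Check whether y^2 = x^3 + 29 x + 31 (mod 37) for (x, y) = (10, 27).
LHS: y^2 = 27^2 mod 37 = 26
RHS: x^3 + 29 x + 31 = 10^3 + 29*10 + 31 mod 37 = 26
LHS = RHS

Yes, on the curve


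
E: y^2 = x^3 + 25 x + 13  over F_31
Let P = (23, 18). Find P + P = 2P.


Doubling: s = (3 x1^2 + a) / (2 y1)
s = (3*23^2 + 25) / (2*18) mod 31 = 0
x3 = s^2 - 2 x1 mod 31 = 0^2 - 2*23 = 16
y3 = s (x1 - x3) - y1 mod 31 = 0 * (23 - 16) - 18 = 13

2P = (16, 13)


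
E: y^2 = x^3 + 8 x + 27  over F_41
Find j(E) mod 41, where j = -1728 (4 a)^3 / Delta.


Delta = -16(4 a^3 + 27 b^2) mod 41 = 25
-1728 * (4 a)^3 = -1728 * (4*8)^3 mod 41 = 28
j = 28 * 25^(-1) mod 41 = 29

j = 29 (mod 41)


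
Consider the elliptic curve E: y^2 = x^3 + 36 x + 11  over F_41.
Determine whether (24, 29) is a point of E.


Check whether y^2 = x^3 + 36 x + 11 (mod 41) for (x, y) = (24, 29).
LHS: y^2 = 29^2 mod 41 = 21
RHS: x^3 + 36 x + 11 = 24^3 + 36*24 + 11 mod 41 = 21
LHS = RHS

Yes, on the curve


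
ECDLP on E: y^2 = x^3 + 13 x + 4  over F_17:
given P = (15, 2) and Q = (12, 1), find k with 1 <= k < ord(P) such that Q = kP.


Enumerate multiples of P until we hit Q = (12, 1):
  1P = (15, 2)
  2P = (8, 12)
  3P = (12, 1)
Match found at i = 3.

k = 3


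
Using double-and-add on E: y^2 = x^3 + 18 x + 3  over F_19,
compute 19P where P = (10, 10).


k = 19 = 10011_2 (binary, LSB first: 11001)
Double-and-add from P = (10, 10):
  bit 0 = 1: acc = O + (10, 10) = (10, 10)
  bit 1 = 1: acc = (10, 10) + (5, 3) = (9, 18)
  bit 2 = 0: acc unchanged = (9, 18)
  bit 3 = 0: acc unchanged = (9, 18)
  bit 4 = 1: acc = (9, 18) + (2, 3) = (6, 2)

19P = (6, 2)


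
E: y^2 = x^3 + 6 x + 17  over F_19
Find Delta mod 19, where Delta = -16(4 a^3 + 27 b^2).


4 a^3 + 27 b^2 = 4*6^3 + 27*17^2 = 864 + 7803 = 8667
Delta = -16 * (8667) = -138672
Delta mod 19 = 9

Delta = 9 (mod 19)


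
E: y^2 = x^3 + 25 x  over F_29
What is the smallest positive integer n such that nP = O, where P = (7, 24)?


Compute successive multiples of P until we hit O:
  1P = (7, 24)
  2P = (22, 2)
  3P = (22, 27)
  4P = (7, 5)
  5P = O

ord(P) = 5


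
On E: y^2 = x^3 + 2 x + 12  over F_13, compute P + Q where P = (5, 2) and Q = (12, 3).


P != Q, so use the chord formula.
s = (y2 - y1) / (x2 - x1) = (1) / (7) mod 13 = 2
x3 = s^2 - x1 - x2 mod 13 = 2^2 - 5 - 12 = 0
y3 = s (x1 - x3) - y1 mod 13 = 2 * (5 - 0) - 2 = 8

P + Q = (0, 8)


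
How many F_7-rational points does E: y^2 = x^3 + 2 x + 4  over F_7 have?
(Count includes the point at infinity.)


For each x in F_7, count y with y^2 = x^3 + 2 x + 4 mod 7:
  x = 0: RHS = 4, y in [2, 5]  -> 2 point(s)
  x = 1: RHS = 0, y in [0]  -> 1 point(s)
  x = 2: RHS = 2, y in [3, 4]  -> 2 point(s)
  x = 3: RHS = 2, y in [3, 4]  -> 2 point(s)
  x = 6: RHS = 1, y in [1, 6]  -> 2 point(s)
Affine points: 9. Add the point at infinity: total = 10.

#E(F_7) = 10


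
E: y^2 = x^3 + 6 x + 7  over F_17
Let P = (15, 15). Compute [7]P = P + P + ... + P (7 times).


k = 7 = 111_2 (binary, LSB first: 111)
Double-and-add from P = (15, 15):
  bit 0 = 1: acc = O + (15, 15) = (15, 15)
  bit 1 = 1: acc = (15, 15) + (3, 16) = (14, 9)
  bit 2 = 1: acc = (14, 9) + (7, 16) = (14, 8)

7P = (14, 8)


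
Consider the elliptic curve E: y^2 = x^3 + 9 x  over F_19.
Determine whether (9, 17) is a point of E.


Check whether y^2 = x^3 + 9 x + 0 (mod 19) for (x, y) = (9, 17).
LHS: y^2 = 17^2 mod 19 = 4
RHS: x^3 + 9 x + 0 = 9^3 + 9*9 + 0 mod 19 = 12
LHS != RHS

No, not on the curve


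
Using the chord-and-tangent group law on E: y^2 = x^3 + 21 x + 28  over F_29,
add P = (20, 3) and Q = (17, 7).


P != Q, so use the chord formula.
s = (y2 - y1) / (x2 - x1) = (4) / (26) mod 29 = 18
x3 = s^2 - x1 - x2 mod 29 = 18^2 - 20 - 17 = 26
y3 = s (x1 - x3) - y1 mod 29 = 18 * (20 - 26) - 3 = 5

P + Q = (26, 5)


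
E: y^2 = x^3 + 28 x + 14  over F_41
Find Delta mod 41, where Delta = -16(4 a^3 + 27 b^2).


4 a^3 + 27 b^2 = 4*28^3 + 27*14^2 = 87808 + 5292 = 93100
Delta = -16 * (93100) = -1489600
Delta mod 41 = 12

Delta = 12 (mod 41)


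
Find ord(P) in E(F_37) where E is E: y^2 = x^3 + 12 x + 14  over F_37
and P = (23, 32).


Compute successive multiples of P until we hit O:
  1P = (23, 32)
  2P = (2, 3)
  3P = (3, 15)
  4P = (12, 31)
  5P = (28, 18)
  6P = (19, 16)
  7P = (11, 16)
  8P = (13, 6)
  ... (continuing to 40P)
  40P = O

ord(P) = 40


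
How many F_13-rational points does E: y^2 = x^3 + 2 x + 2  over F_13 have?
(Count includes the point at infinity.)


For each x in F_13, count y with y^2 = x^3 + 2 x + 2 mod 13:
  x = 2: RHS = 1, y in [1, 12]  -> 2 point(s)
  x = 3: RHS = 9, y in [3, 10]  -> 2 point(s)
  x = 4: RHS = 9, y in [3, 10]  -> 2 point(s)
  x = 6: RHS = 9, y in [3, 10]  -> 2 point(s)
  x = 8: RHS = 10, y in [6, 7]  -> 2 point(s)
  x = 11: RHS = 3, y in [4, 9]  -> 2 point(s)
  x = 12: RHS = 12, y in [5, 8]  -> 2 point(s)
Affine points: 14. Add the point at infinity: total = 15.

#E(F_13) = 15


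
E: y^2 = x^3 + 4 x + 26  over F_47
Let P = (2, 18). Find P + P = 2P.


Doubling: s = (3 x1^2 + a) / (2 y1)
s = (3*2^2 + 4) / (2*18) mod 47 = 37
x3 = s^2 - 2 x1 mod 47 = 37^2 - 2*2 = 2
y3 = s (x1 - x3) - y1 mod 47 = 37 * (2 - 2) - 18 = 29

2P = (2, 29)


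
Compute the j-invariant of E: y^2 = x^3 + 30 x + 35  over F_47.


Delta = -16(4 a^3 + 27 b^2) mod 47 = 22
-1728 * (4 a)^3 = -1728 * (4*30)^3 mod 47 = 25
j = 25 * 22^(-1) mod 47 = 46

j = 46 (mod 47)


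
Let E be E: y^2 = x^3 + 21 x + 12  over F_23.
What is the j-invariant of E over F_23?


Delta = -16(4 a^3 + 27 b^2) mod 23 = 13
-1728 * (4 a)^3 = -1728 * (4*21)^3 mod 23 = 18
j = 18 * 13^(-1) mod 23 = 12

j = 12 (mod 23)


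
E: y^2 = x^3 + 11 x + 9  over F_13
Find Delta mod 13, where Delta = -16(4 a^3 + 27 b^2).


4 a^3 + 27 b^2 = 4*11^3 + 27*9^2 = 5324 + 2187 = 7511
Delta = -16 * (7511) = -120176
Delta mod 13 = 9

Delta = 9 (mod 13)


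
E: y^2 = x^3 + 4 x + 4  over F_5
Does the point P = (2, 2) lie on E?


Check whether y^2 = x^3 + 4 x + 4 (mod 5) for (x, y) = (2, 2).
LHS: y^2 = 2^2 mod 5 = 4
RHS: x^3 + 4 x + 4 = 2^3 + 4*2 + 4 mod 5 = 0
LHS != RHS

No, not on the curve


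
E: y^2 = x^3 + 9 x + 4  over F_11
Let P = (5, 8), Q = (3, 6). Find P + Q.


P != Q, so use the chord formula.
s = (y2 - y1) / (x2 - x1) = (9) / (9) mod 11 = 1
x3 = s^2 - x1 - x2 mod 11 = 1^2 - 5 - 3 = 4
y3 = s (x1 - x3) - y1 mod 11 = 1 * (5 - 4) - 8 = 4

P + Q = (4, 4)
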